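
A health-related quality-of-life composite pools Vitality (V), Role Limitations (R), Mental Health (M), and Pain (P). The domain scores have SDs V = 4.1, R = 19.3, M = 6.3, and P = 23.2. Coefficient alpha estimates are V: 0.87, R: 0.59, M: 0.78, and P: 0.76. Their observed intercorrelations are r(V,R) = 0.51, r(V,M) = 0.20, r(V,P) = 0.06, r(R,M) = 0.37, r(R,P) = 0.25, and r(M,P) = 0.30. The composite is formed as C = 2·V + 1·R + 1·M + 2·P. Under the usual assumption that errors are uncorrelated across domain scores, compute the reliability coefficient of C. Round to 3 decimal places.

Var(C) = 2²·4.1² + 19.3² + 6.3² + 2²·23.2² + 2·[2·4.1·19.3·0.51 + 2·4.1·6.3·0.20 + 4·4.1·23.2·0.06 + 19.3·6.3·0.37 + 2·19.3·23.2·0.25 + 2·6.3·23.2·0.30] = 2632.38 + 940.875 = 3573.26.
Under uncorrelated errors the observed covariances equal the true-score covariances, so only the own-variance terms attenuate.
True-score variance = [2²·4.1²·0.87 + 19.3²·0.59 + 6.3²·0.78 + 2²·23.2²·0.76] + 940.875 = 1945.48 + 940.875 = 2886.35.
Reliability = 2886.35 / 3573.26 = 0.808.

0.808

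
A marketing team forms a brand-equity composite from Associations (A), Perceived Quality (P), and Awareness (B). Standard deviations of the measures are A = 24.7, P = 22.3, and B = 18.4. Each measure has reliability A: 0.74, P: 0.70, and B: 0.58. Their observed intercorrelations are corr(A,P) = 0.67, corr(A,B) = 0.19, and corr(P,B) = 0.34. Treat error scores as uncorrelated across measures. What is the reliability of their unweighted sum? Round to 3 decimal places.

Var(A+P+B) = 24.7² + 22.3² + 18.4² + 2·[24.7·22.3·0.67 + 24.7·18.4·0.19 + 22.3·18.4·0.34] = 1445.94 + 1189.81 = 2635.75.
Under uncorrelated errors the observed covariances equal the true-score covariances, so only the own-variance terms attenuate.
True-score variance = [24.7²·0.74 + 22.3²·0.70 + 18.4²·0.58] + 1189.81 = 995.934 + 1189.81 = 2185.74.
Reliability = 2185.74 / 2635.75 = 0.829.

0.829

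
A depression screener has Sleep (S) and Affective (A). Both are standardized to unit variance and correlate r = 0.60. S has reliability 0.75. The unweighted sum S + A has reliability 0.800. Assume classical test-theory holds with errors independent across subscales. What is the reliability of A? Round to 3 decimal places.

Var(S+A) = 2 + 2·0.60 = 3.200.
True-score variance = ρ_S + ρ_A + 2·0.60, so 0.800 = (0.75 + ρ_A + 1.20) / 3.200.
ρ_A = 0.800·3.200 − 0.75 − 1.20 = 0.610.

0.610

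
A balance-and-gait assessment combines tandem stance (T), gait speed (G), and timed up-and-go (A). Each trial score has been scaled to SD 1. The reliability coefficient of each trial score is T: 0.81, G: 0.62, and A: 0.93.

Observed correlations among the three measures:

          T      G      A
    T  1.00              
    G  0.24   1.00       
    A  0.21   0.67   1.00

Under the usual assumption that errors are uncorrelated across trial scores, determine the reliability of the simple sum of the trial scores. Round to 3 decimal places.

0.878

Var(T+G+A) = 3 + 2·[0.24 + 0.21 + 0.67] = 3 + 2.24 = 5.24.
Because errors are independent across components, Cov(Tᵢ,Tⱼ) = Cov(Xᵢ,Xⱼ); the off-diagonal part of the true-score variance is the same as above.
True-score variance = [0.81 + 0.62 + 0.93] + 2.24 = 2.36 + 2.24 = 4.6.
Reliability = 4.6 / 5.24 = 0.878.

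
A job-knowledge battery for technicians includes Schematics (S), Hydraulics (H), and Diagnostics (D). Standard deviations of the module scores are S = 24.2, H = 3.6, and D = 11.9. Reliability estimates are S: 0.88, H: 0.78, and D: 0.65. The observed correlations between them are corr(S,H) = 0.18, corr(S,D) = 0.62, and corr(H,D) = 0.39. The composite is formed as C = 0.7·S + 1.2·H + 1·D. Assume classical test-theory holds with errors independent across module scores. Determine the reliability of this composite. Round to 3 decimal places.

Var(C) = 0.7²·24.2² + 1.2²·3.6² + 11.9² + 2·[0.84·24.2·3.6·0.18 + 0.7·24.2·11.9·0.62 + 1.2·3.6·11.9·0.39] = 447.236 + 316.41 = 763.646.
With uncorrelated errors the cross-covariances are all true-score covariance, so they carry over unchanged; only the diagonal terms shrink to ρᵢσᵢ².
True-score variance = [0.7²·24.2²·0.88 + 1.2²·3.6²·0.78 + 11.9²·0.65] + 316.41 = 359.131 + 316.41 = 675.541.
Reliability = 675.541 / 763.646 = 0.885.

0.885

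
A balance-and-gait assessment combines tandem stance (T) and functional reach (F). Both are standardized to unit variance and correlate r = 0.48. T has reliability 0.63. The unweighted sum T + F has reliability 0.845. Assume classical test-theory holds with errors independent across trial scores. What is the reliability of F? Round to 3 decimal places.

Var(T+F) = 2 + 2·0.48 = 2.960.
True-score variance = ρ_T + ρ_F + 2·0.48, so 0.845 = (0.63 + ρ_F + 0.96) / 2.960.
ρ_F = 0.845·2.960 − 0.63 − 0.96 = 0.911.

0.911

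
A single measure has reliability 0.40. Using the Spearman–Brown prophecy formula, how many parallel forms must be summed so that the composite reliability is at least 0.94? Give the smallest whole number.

24

k ≥ ρ*(1−ρ₁)/(ρ₁(1−ρ*)) = 0.94·0.60 / (0.40·0.06) = 23.500.
Smallest integer k = 24.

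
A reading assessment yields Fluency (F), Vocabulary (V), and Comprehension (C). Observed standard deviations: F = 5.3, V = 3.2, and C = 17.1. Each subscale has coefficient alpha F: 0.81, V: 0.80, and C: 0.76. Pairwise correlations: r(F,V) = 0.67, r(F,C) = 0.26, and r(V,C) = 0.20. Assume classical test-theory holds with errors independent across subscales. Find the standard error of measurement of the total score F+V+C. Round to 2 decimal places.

8.81

Var(total) = 330.74 + 91.742 = 422.482.
True-score variance = 253.177 + 91.742 = 344.918, so reliability = 0.8164.
Error variance = 422.482 − 344.918 = 77.5635; SEM = √77.5635 = 8.81.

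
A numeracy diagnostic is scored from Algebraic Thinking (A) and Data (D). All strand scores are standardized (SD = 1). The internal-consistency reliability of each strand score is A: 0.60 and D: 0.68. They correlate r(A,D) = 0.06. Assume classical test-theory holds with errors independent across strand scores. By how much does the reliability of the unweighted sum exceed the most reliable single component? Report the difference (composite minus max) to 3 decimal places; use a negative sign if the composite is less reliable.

-0.020

Var(sum) = 2 + 0.12 = 2.12; true-score variance = 1.28 + 0.12 = 1.4; composite reliability = 0.6604.
Max component reliability = 0.6800.
Difference = 0.6604 − 0.6800 = -0.020.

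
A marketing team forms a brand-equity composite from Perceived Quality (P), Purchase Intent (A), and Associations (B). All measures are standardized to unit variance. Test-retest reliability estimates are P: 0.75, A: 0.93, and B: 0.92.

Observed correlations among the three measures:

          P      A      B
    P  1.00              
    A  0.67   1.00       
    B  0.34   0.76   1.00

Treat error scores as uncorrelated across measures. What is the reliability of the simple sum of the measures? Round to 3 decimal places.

Var(P+A+B) = 3 + 2·[0.67 + 0.34 + 0.76] = 3 + 3.54 = 6.54.
Because errors are independent across components, Cov(Tᵢ,Tⱼ) = Cov(Xᵢ,Xⱼ); the off-diagonal part of the true-score variance is the same as above.
True-score variance = [0.75 + 0.93 + 0.92] + 3.54 = 2.6 + 3.54 = 6.14.
Reliability = 6.14 / 6.54 = 0.939.

0.939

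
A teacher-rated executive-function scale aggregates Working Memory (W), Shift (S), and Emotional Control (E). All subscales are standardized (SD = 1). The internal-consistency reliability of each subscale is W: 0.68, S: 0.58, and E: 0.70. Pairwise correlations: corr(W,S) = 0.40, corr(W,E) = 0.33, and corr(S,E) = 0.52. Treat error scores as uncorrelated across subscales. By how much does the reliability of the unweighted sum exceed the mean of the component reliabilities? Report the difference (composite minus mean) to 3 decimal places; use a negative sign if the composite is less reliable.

0.158

Var(sum) = 3 + 2.5 = 5.5; true-score variance = 1.96 + 2.5 = 4.46; composite reliability = 0.8109.
Mean component reliability = 0.6533.
Difference = 0.8109 − 0.6533 = 0.158.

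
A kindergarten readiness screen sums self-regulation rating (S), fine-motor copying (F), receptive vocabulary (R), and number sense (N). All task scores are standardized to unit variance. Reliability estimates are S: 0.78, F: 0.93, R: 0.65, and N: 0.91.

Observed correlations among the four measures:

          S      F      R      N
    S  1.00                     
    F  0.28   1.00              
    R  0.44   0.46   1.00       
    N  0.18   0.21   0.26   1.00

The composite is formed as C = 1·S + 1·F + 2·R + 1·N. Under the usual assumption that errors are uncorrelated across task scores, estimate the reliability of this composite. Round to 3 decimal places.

0.863

Var(C) = 1 + 1 + 2² + 1 + 2·[0.28 + 2·0.44 + 0.18 + 2·0.46 + 0.21 + 2·0.26] = 7 + 5.98 = 12.98.
With uncorrelated errors the cross-covariances are all true-score covariance, so they carry over unchanged; only the diagonal terms shrink to ρᵢσᵢ².
True-score variance = [0.78 + 0.93 + 2²·0.65 + 0.91] + 5.98 = 5.22 + 5.98 = 11.2.
Reliability = 11.2 / 12.98 = 0.863.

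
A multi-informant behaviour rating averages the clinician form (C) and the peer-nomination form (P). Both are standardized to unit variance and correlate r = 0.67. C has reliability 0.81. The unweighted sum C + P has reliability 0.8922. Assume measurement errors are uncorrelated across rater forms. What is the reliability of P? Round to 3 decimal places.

0.830

Var(C+P) = 2 + 2·0.67 = 3.340.
True-score variance = ρ_C + ρ_P + 2·0.67, so 0.8922 = (0.81 + ρ_P + 1.34) / 3.340.
ρ_P = 0.8922·3.340 − 0.81 − 1.34 = 0.830.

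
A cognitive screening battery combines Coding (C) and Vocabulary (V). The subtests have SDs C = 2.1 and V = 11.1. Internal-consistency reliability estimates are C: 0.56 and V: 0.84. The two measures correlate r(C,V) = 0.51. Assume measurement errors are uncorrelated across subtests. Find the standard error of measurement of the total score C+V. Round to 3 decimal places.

Var(total) = 127.62 + 23.7762 = 151.396.
True-score variance = 105.966 + 23.7762 = 129.742, so reliability = 0.8570.
Error variance = 151.396 − 129.742 = 21.654; SEM = √21.654 = 4.653.

4.653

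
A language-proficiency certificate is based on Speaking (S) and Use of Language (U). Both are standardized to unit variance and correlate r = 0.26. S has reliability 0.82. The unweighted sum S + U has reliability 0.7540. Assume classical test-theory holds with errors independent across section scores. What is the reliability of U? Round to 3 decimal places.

0.560

Var(S+U) = 2 + 2·0.26 = 2.520.
True-score variance = ρ_S + ρ_U + 2·0.26, so 0.7540 = (0.82 + ρ_U + 0.52) / 2.520.
ρ_U = 0.7540·2.520 − 0.82 − 0.52 = 0.560.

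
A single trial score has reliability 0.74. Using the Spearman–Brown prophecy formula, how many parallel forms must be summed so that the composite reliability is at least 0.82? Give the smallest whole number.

k ≥ ρ*(1−ρ₁)/(ρ₁(1−ρ*)) = 0.82·0.26 / (0.74·0.18) = 1.601.
Smallest integer k = 2.

2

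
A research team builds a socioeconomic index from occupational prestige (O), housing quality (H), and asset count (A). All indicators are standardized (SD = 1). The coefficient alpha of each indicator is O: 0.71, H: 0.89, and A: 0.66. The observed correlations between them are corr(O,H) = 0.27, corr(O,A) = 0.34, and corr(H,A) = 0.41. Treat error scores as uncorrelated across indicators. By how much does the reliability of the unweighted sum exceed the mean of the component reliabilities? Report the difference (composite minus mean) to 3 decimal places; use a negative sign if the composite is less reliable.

Var(sum) = 3 + 2.04 = 5.04; true-score variance = 2.26 + 2.04 = 4.3; composite reliability = 0.8532.
Mean component reliability = 0.7533.
Difference = 0.8532 − 0.7533 = 0.100.

0.100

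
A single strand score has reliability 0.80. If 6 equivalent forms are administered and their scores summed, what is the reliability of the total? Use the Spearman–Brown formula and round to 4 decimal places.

ρ_k = kρ / (1 + (k−1)ρ) = 6·0.80 / (1 + 5·0.80) = 4.800 / 5.000 = 0.9600.

0.9600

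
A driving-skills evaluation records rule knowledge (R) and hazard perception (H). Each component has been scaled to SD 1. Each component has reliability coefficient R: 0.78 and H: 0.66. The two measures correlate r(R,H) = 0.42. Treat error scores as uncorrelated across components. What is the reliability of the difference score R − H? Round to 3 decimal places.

0.517

Var(R−H) = 1 + 1 − 2·0.42 = 2 − 0.84 = 1.16.
Under uncorrelated errors the observed covariances equal the true-score covariances, so only the own-variance terms attenuate.
True-score variance = [0.78 + 0.66] − 0.84 = 1.44 − 0.84 = 0.6.
Reliability = 0.6 / 1.16 = 0.517.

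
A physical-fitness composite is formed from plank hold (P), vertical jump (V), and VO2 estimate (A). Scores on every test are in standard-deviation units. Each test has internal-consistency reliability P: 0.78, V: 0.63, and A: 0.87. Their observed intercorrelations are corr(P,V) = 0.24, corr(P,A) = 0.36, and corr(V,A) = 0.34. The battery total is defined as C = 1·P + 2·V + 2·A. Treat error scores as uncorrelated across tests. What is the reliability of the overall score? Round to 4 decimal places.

Var(C) = 1 + 2² + 2² + 2·[2·0.24 + 2·0.36 + 4·0.34] = 9 + 5.12 = 14.12.
Under uncorrelated errors the observed covariances equal the true-score covariances, so only the own-variance terms attenuate.
True-score variance = [0.78 + 2²·0.63 + 2²·0.87] + 5.12 = 6.78 + 5.12 = 11.9.
Reliability = 11.9 / 14.12 = 0.8428.

0.8428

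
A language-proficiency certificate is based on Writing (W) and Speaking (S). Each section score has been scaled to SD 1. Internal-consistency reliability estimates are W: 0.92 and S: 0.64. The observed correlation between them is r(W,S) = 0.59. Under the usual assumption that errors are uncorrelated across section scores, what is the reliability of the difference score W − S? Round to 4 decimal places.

0.4634

Var(W−S) = 1 + 1 − 2·0.59 = 2 − 1.18 = 0.82.
With uncorrelated errors the cross-covariances are all true-score covariance, so they carry over unchanged; only the diagonal terms shrink to ρᵢσᵢ².
True-score variance = [0.92 + 0.64] − 1.18 = 1.56 − 1.18 = 0.38.
Reliability = 0.38 / 0.82 = 0.4634.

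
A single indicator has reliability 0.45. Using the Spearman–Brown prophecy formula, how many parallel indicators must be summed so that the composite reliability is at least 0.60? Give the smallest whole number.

2

k ≥ ρ*(1−ρ₁)/(ρ₁(1−ρ*)) = 0.60·0.55 / (0.45·0.40) = 1.833.
Smallest integer k = 2.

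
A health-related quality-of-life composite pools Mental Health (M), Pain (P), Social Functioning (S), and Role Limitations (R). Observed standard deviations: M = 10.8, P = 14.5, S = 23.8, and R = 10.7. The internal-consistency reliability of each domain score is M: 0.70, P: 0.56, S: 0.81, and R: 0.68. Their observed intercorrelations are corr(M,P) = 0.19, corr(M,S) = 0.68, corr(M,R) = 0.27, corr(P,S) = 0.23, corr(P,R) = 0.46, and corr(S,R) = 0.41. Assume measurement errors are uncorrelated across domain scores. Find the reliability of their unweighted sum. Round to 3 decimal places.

0.863

Var(M+P+S+R) = 10.8² + 14.5² + 23.8² + 10.7² + 2·[10.8·14.5·0.19 + 10.8·23.8·0.68 + 10.8·10.7·0.27 + 14.5·23.8·0.23 + 14.5·10.7·0.46 + 23.8·10.7·0.41] = 1007.82 + 981.79 = 1989.61.
Under uncorrelated errors the observed covariances equal the true-score covariances, so only the own-variance terms attenuate.
True-score variance = [10.8²·0.70 + 14.5²·0.56 + 23.8²·0.81 + 10.7²·0.68] + 981.79 = 736.058 + 981.79 = 1717.85.
Reliability = 1717.85 / 1989.61 = 0.863.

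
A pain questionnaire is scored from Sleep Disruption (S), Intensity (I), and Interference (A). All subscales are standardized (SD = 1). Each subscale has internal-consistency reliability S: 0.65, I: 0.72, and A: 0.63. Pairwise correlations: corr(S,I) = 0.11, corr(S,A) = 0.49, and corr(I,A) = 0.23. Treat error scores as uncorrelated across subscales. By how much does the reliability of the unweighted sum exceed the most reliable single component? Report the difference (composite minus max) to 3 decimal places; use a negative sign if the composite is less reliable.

0.065

Var(sum) = 3 + 1.66 = 4.66; true-score variance = 2 + 1.66 = 3.66; composite reliability = 0.7854.
Max component reliability = 0.7200.
Difference = 0.7854 − 0.7200 = 0.065.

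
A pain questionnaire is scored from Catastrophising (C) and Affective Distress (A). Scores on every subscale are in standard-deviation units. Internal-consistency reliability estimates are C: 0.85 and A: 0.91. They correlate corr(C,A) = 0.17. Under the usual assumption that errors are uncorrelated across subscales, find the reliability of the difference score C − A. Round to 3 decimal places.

0.855

Var(C−A) = 1 + 1 − 2·0.17 = 2 − 0.34 = 1.66.
Because errors are independent across components, Cov(Tᵢ,Tⱼ) = Cov(Xᵢ,Xⱼ); the off-diagonal part of the true-score variance is the same as above.
True-score variance = [0.85 + 0.91] − 0.34 = 1.76 − 0.34 = 1.42.
Reliability = 1.42 / 1.66 = 0.855.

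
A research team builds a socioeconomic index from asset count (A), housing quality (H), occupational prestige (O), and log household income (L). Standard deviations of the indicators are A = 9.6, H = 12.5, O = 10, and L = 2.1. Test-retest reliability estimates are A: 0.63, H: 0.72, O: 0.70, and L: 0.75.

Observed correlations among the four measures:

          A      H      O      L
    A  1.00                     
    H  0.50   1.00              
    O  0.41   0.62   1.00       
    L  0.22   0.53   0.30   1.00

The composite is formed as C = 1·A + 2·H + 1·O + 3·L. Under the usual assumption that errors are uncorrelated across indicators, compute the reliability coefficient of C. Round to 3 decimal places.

Var(C) = 9.6² + 2²·12.5² + 10² + 3²·2.1² + 2·[2·9.6·12.5·0.50 + 9.6·10·0.41 + 3·9.6·2.1·0.22 + 2·12.5·10·0.62 + 6·12.5·2.1·0.53 + 3·10·2.1·0.30] = 856.85 + 860.081 = 1716.93.
Because errors are independent across components, Cov(Tᵢ,Tⱼ) = Cov(Xᵢ,Xⱼ); the off-diagonal part of the true-score variance is the same as above.
True-score variance = [9.6²·0.63 + 2²·12.5²·0.72 + 10²·0.70 + 3²·2.1²·0.75] + 860.081 = 607.828 + 860.081 = 1467.91.
Reliability = 1467.91 / 1716.93 = 0.855.

0.855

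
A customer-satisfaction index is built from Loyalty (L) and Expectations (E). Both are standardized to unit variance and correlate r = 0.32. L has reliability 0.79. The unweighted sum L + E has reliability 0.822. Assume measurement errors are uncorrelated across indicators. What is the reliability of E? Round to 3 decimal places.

Var(L+E) = 2 + 2·0.32 = 2.640.
True-score variance = ρ_L + ρ_E + 2·0.32, so 0.822 = (0.79 + ρ_E + 0.64) / 2.640.
ρ_E = 0.822·2.640 − 0.79 − 0.64 = 0.740.

0.740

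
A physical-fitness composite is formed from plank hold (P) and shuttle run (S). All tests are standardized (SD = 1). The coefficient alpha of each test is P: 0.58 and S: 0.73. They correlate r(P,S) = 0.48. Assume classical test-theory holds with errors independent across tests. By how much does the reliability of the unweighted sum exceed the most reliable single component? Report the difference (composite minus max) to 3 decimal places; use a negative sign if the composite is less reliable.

0.037

Var(sum) = 2 + 0.96 = 2.96; true-score variance = 1.31 + 0.96 = 2.27; composite reliability = 0.7669.
Max component reliability = 0.7300.
Difference = 0.7669 − 0.7300 = 0.037.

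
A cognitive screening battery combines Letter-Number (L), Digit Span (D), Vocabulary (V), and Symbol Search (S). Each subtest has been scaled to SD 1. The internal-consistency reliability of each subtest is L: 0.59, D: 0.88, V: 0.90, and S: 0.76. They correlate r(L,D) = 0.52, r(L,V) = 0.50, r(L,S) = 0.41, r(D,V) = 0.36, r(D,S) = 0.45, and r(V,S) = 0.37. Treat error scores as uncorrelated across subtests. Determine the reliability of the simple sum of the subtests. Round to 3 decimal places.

Var(L+D+V+S) = 4 + 2·[0.52 + 0.50 + 0.41 + 0.36 + 0.45 + 0.37] = 4 + 5.22 = 9.22.
Because errors are independent across components, Cov(Tᵢ,Tⱼ) = Cov(Xᵢ,Xⱼ); the off-diagonal part of the true-score variance is the same as above.
True-score variance = [0.59 + 0.88 + 0.90 + 0.76] + 5.22 = 3.13 + 5.22 = 8.35.
Reliability = 8.35 / 9.22 = 0.906.

0.906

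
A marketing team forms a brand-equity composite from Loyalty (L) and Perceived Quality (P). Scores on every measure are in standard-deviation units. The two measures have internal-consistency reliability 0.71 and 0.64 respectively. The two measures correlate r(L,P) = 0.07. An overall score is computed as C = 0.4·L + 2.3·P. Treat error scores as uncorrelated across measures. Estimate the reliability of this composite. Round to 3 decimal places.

Var(C) = 0.4² + 2.3² + 2·[0.92·0.07] = 5.45 + 0.1288 = 5.5788.
Under uncorrelated errors the observed covariances equal the true-score covariances, so only the own-variance terms attenuate.
True-score variance = [0.4²·0.71 + 2.3²·0.64] + 0.1288 = 3.4992 + 0.1288 = 3.628.
Reliability = 3.628 / 5.5788 = 0.650.

0.650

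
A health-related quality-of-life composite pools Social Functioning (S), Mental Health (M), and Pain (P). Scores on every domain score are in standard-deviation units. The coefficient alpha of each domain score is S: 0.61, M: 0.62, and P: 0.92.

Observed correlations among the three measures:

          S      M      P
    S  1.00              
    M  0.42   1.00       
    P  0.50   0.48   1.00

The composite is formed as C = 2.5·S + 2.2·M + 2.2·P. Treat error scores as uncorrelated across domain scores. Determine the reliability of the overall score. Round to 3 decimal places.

Var(C) = 2.5² + 2.2² + 2.2² + 2·[5.5·0.42 + 5.5·0.50 + 4.84·0.48] = 15.93 + 14.7664 = 30.6964.
Under uncorrelated errors the observed covariances equal the true-score covariances, so only the own-variance terms attenuate.
True-score variance = [2.5²·0.61 + 2.2²·0.62 + 2.2²·0.92] + 14.7664 = 11.2661 + 14.7664 = 26.0325.
Reliability = 26.0325 / 30.6964 = 0.848.

0.848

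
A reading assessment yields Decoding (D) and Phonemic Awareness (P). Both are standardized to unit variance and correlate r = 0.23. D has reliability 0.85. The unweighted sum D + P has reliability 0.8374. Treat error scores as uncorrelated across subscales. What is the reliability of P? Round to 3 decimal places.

Var(D+P) = 2 + 2·0.23 = 2.460.
True-score variance = ρ_D + ρ_P + 2·0.23, so 0.8374 = (0.85 + ρ_P + 0.46) / 2.460.
ρ_P = 0.8374·2.460 − 0.85 − 0.46 = 0.750.

0.750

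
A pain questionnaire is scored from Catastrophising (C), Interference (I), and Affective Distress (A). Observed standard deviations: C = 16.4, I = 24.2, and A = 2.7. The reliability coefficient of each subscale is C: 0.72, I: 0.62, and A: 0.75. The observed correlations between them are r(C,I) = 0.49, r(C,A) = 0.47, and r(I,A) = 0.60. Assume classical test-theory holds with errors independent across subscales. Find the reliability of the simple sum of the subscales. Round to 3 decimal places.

Var(C+I+A) = 16.4² + 24.2² + 2.7² + 2·[16.4·24.2·0.49 + 16.4·2.7·0.47 + 24.2·2.7·0.60] = 861.89 + 508.974 = 1370.86.
With uncorrelated errors the cross-covariances are all true-score covariance, so they carry over unchanged; only the diagonal terms shrink to ρᵢσᵢ².
True-score variance = [16.4²·0.72 + 24.2²·0.62 + 2.7²·0.75] + 508.974 = 562.216 + 508.974 = 1071.19.
Reliability = 1071.19 / 1370.86 = 0.781.

0.781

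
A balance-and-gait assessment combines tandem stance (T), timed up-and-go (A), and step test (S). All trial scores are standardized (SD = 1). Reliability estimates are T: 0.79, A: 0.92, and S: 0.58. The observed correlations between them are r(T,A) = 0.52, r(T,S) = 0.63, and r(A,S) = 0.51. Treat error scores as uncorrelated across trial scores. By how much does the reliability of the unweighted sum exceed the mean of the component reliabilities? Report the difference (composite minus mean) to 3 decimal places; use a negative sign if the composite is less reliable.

0.124

Var(sum) = 3 + 3.32 = 6.32; true-score variance = 2.29 + 3.32 = 5.61; composite reliability = 0.8877.
Mean component reliability = 0.7633.
Difference = 0.8877 − 0.7633 = 0.124.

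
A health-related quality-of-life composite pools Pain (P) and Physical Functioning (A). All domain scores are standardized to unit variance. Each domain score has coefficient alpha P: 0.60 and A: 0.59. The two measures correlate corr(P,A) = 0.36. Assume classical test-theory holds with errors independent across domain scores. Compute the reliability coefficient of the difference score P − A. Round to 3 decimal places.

0.367

Var(P−A) = 1 + 1 − 2·0.36 = 2 − 0.72 = 1.28.
Under uncorrelated errors the observed covariances equal the true-score covariances, so only the own-variance terms attenuate.
True-score variance = [0.60 + 0.59] − 0.72 = 1.19 − 0.72 = 0.47.
Reliability = 0.47 / 1.28 = 0.367.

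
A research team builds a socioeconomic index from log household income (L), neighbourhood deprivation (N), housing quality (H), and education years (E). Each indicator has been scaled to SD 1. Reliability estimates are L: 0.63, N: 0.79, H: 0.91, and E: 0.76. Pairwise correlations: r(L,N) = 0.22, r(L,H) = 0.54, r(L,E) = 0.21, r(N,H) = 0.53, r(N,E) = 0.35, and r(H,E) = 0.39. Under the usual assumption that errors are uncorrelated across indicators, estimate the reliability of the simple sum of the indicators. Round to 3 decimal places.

0.893

Var(L+N+H+E) = 4 + 2·[0.22 + 0.54 + 0.21 + 0.53 + 0.35 + 0.39] = 4 + 4.48 = 8.48.
Under uncorrelated errors the observed covariances equal the true-score covariances, so only the own-variance terms attenuate.
True-score variance = [0.63 + 0.79 + 0.91 + 0.76] + 4.48 = 3.09 + 4.48 = 7.57.
Reliability = 7.57 / 8.48 = 0.893.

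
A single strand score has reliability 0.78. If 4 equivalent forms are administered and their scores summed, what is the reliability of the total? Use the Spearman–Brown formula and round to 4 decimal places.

ρ_k = kρ / (1 + (k−1)ρ) = 4·0.78 / (1 + 3·0.78) = 3.120 / 3.340 = 0.9341.

0.9341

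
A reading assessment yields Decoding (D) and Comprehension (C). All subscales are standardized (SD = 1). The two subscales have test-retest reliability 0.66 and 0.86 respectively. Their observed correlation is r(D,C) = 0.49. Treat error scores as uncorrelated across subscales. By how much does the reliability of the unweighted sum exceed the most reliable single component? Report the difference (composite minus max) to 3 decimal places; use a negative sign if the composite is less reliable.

-0.021

Var(sum) = 2 + 0.98 = 2.98; true-score variance = 1.52 + 0.98 = 2.5; composite reliability = 0.8389.
Max component reliability = 0.8600.
Difference = 0.8389 − 0.8600 = -0.021.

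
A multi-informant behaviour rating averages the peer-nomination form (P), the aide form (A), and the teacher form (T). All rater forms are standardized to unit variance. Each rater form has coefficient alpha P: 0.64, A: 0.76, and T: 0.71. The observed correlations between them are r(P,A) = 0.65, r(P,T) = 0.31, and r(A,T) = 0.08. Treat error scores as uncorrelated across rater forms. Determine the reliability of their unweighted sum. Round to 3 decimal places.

Var(P+A+T) = 3 + 2·[0.65 + 0.31 + 0.08] = 3 + 2.08 = 5.08.
Under uncorrelated errors the observed covariances equal the true-score covariances, so only the own-variance terms attenuate.
True-score variance = [0.64 + 0.76 + 0.71] + 2.08 = 2.11 + 2.08 = 4.19.
Reliability = 4.19 / 5.08 = 0.825.

0.825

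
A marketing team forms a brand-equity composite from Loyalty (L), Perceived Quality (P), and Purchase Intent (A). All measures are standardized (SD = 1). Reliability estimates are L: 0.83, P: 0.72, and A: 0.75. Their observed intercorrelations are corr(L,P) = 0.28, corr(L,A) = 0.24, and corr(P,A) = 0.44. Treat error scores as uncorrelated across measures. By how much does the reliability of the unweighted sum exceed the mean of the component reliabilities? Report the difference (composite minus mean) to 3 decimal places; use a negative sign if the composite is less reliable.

Var(sum) = 3 + 1.92 = 4.92; true-score variance = 2.3 + 1.92 = 4.22; composite reliability = 0.8577.
Mean component reliability = 0.7667.
Difference = 0.8577 − 0.7667 = 0.091.

0.091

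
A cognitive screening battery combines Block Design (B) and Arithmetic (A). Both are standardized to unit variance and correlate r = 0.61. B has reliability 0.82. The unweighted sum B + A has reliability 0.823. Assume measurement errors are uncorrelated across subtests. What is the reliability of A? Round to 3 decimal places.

0.610

Var(B+A) = 2 + 2·0.61 = 3.220.
True-score variance = ρ_B + ρ_A + 2·0.61, so 0.823 = (0.82 + ρ_A + 1.22) / 3.220.
ρ_A = 0.823·3.220 − 0.82 − 1.22 = 0.610.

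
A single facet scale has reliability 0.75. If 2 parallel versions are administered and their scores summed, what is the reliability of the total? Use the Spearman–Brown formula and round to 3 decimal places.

ρ_k = kρ / (1 + (k−1)ρ) = 2·0.75 / (1 + 1·0.75) = 1.500 / 1.750 = 0.857.

0.857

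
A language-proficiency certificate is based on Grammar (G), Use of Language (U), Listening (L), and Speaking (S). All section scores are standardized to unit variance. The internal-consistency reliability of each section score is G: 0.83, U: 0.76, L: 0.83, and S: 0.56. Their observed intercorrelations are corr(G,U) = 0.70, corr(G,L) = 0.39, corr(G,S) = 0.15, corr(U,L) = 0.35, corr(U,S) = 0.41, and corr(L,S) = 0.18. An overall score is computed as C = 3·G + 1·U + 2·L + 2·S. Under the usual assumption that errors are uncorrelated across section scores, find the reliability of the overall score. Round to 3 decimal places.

Var(C) = 3² + 1 + 2² + 2² + 2·[3·0.70 + 6·0.39 + 6·0.15 + 2·0.35 + 2·0.41 + 4·0.18] = 18 + 15.16 = 33.16.
Under uncorrelated errors the observed covariances equal the true-score covariances, so only the own-variance terms attenuate.
True-score variance = [3²·0.83 + 0.76 + 2²·0.83 + 2²·0.56] + 15.16 = 13.79 + 15.16 = 28.95.
Reliability = 28.95 / 33.16 = 0.873.

0.873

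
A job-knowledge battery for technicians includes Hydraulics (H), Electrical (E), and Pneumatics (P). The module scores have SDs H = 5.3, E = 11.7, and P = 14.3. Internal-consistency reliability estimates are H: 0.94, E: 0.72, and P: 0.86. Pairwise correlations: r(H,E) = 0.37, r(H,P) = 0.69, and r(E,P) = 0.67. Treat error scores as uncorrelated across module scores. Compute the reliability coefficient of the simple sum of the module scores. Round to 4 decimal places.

Var(H+E+P) = 5.3² + 11.7² + 14.3² + 2·[5.3·11.7·0.37 + 5.3·14.3·0.69 + 11.7·14.3·0.67] = 369.47 + 374.673 = 744.143.
With uncorrelated errors the cross-covariances are all true-score covariance, so they carry over unchanged; only the diagonal terms shrink to ρᵢσᵢ².
True-score variance = [5.3²·0.94 + 11.7²·0.72 + 14.3²·0.86] + 374.673 = 300.827 + 374.673 = 675.5.
Reliability = 675.5 / 744.143 = 0.9078.

0.9078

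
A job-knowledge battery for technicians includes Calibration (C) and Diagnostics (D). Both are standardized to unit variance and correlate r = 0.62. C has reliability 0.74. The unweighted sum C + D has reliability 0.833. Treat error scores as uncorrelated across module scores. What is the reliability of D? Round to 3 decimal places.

Var(C+D) = 2 + 2·0.62 = 3.240.
True-score variance = ρ_C + ρ_D + 2·0.62, so 0.833 = (0.74 + ρ_D + 1.24) / 3.240.
ρ_D = 0.833·3.240 − 0.74 − 1.24 = 0.719.

0.719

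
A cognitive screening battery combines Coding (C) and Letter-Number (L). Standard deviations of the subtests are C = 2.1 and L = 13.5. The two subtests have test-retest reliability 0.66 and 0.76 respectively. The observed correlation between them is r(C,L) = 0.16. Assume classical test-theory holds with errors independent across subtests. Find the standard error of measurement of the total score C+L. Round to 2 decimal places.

Var(total) = 186.66 + 9.072 = 195.732.
True-score variance = 141.421 + 9.072 = 150.493, so reliability = 0.7689.
Error variance = 195.732 − 150.493 = 45.2394; SEM = √45.2394 = 6.73.

6.73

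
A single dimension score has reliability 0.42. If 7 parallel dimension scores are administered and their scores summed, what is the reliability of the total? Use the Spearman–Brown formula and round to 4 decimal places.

ρ_k = kρ / (1 + (k−1)ρ) = 7·0.42 / (1 + 6·0.42) = 2.940 / 3.520 = 0.8352.

0.8352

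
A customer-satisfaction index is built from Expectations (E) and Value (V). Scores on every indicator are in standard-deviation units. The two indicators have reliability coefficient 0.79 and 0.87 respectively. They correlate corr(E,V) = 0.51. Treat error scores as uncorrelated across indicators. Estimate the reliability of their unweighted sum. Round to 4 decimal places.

0.8874

Var(E+V) = 2 + 2·[0.51] = 2 + 1.02 = 3.02.
Under uncorrelated errors the observed covariances equal the true-score covariances, so only the own-variance terms attenuate.
True-score variance = [0.79 + 0.87] + 1.02 = 1.66 + 1.02 = 2.68.
Reliability = 2.68 / 3.02 = 0.8874.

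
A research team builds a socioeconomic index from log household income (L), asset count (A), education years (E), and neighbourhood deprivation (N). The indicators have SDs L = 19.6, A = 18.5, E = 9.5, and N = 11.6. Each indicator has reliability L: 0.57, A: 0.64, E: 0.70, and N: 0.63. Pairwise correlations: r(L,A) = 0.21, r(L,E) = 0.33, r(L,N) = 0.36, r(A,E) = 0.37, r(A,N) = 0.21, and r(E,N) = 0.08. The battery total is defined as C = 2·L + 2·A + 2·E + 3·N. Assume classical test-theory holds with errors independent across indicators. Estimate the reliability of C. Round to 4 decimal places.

0.7787

Var(C) = 2²·19.6² + 2²·18.5² + 2²·9.5² + 3²·11.6² + 2·[4·19.6·18.5·0.21 + 4·19.6·9.5·0.33 + 6·19.6·11.6·0.36 + 4·18.5·9.5·0.37 + 6·18.5·11.6·0.21 + 6·9.5·11.6·0.08] = 4477.68 + 3249.74 = 7727.42.
Under uncorrelated errors the observed covariances equal the true-score covariances, so only the own-variance terms attenuate.
True-score variance = [2²·19.6²·0.57 + 2²·18.5²·0.64 + 2²·9.5²·0.70 + 3²·11.6²·0.63] + 3249.74 = 2767.7 + 3249.74 = 6017.44.
Reliability = 6017.44 / 7727.42 = 0.7787.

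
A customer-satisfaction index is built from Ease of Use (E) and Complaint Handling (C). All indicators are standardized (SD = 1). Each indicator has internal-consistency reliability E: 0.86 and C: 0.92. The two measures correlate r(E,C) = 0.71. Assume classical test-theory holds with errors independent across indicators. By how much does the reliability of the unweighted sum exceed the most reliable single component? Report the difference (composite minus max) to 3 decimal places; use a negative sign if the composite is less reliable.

0.016

Var(sum) = 2 + 1.42 = 3.42; true-score variance = 1.78 + 1.42 = 3.2; composite reliability = 0.9357.
Max component reliability = 0.9200.
Difference = 0.9357 − 0.9200 = 0.016.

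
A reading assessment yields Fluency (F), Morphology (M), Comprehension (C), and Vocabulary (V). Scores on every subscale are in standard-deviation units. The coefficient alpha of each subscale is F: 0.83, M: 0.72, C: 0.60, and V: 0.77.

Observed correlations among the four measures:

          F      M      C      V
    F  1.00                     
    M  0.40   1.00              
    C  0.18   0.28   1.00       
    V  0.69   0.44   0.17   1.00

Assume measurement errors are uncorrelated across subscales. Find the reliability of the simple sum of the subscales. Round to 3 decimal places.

Var(F+M+C+V) = 4 + 2·[0.40 + 0.18 + 0.69 + 0.28 + 0.44 + 0.17] = 4 + 4.32 = 8.32.
Under uncorrelated errors the observed covariances equal the true-score covariances, so only the own-variance terms attenuate.
True-score variance = [0.83 + 0.72 + 0.60 + 0.77] + 4.32 = 2.92 + 4.32 = 7.24.
Reliability = 7.24 / 8.32 = 0.870.

0.870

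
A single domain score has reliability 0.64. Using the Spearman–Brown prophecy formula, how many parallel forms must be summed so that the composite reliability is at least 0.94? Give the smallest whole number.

9

k ≥ ρ*(1−ρ₁)/(ρ₁(1−ρ*)) = 0.94·0.36 / (0.64·0.06) = 8.812.
Smallest integer k = 9.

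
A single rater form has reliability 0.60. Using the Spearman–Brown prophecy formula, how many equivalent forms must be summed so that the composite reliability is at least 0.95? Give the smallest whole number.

k ≥ ρ*(1−ρ₁)/(ρ₁(1−ρ*)) = 0.95·0.40 / (0.60·0.05) = 12.667.
Smallest integer k = 13.

13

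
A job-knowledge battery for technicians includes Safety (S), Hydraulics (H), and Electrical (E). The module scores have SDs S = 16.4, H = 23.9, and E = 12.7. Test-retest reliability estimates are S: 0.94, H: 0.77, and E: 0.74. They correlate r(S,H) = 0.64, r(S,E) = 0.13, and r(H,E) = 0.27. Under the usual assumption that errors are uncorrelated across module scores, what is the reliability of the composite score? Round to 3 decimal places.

0.890

Var(S+H+E) = 16.4² + 23.9² + 12.7² + 2·[16.4·23.9·0.64 + 16.4·12.7·0.13 + 23.9·12.7·0.27] = 1001.46 + 719.768 = 1721.23.
Because errors are independent across components, Cov(Tᵢ,Tⱼ) = Cov(Xᵢ,Xⱼ); the off-diagonal part of the true-score variance is the same as above.
True-score variance = [16.4²·0.94 + 23.9²·0.77 + 12.7²·0.74] + 719.768 = 812.009 + 719.768 = 1531.78.
Reliability = 1531.78 / 1721.23 = 0.890.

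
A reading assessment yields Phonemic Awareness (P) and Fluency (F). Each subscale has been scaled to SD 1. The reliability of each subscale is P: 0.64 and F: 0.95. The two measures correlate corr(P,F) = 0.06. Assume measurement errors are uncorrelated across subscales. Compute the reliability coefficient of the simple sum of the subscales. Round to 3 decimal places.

Var(P+F) = 2 + 2·[0.06] = 2 + 0.12 = 2.12.
Under uncorrelated errors the observed covariances equal the true-score covariances, so only the own-variance terms attenuate.
True-score variance = [0.64 + 0.95] + 0.12 = 1.59 + 0.12 = 1.71.
Reliability = 1.71 / 2.12 = 0.807.

0.807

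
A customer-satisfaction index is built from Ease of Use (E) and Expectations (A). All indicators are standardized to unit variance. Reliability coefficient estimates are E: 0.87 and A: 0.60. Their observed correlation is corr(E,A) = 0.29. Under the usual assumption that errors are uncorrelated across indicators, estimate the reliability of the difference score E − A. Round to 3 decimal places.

0.627

Var(E−A) = 1 + 1 − 2·0.29 = 2 − 0.58 = 1.42.
With uncorrelated errors the cross-covariances are all true-score covariance, so they carry over unchanged; only the diagonal terms shrink to ρᵢσᵢ².
True-score variance = [0.87 + 0.60] − 0.58 = 1.47 − 0.58 = 0.89.
Reliability = 0.89 / 1.42 = 0.627.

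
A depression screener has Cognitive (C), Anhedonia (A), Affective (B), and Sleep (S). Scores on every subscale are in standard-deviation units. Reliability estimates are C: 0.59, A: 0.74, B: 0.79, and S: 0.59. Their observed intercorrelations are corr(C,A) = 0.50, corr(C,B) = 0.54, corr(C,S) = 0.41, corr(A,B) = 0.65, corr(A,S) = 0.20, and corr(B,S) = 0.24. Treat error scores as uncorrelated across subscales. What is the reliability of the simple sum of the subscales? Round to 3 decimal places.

0.858

Var(C+A+B+S) = 4 + 2·[0.50 + 0.54 + 0.41 + 0.65 + 0.20 + 0.24] = 4 + 5.08 = 9.08.
Under uncorrelated errors the observed covariances equal the true-score covariances, so only the own-variance terms attenuate.
True-score variance = [0.59 + 0.74 + 0.79 + 0.59] + 5.08 = 2.71 + 5.08 = 7.79.
Reliability = 7.79 / 9.08 = 0.858.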